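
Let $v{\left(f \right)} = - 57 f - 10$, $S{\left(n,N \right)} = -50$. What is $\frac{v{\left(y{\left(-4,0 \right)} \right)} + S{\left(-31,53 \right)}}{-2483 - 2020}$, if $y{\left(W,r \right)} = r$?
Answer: $\frac{20}{1501} \approx 0.013324$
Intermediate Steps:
$v{\left(f \right)} = -10 - 57 f$
$\frac{v{\left(y{\left(-4,0 \right)} \right)} + S{\left(-31,53 \right)}}{-2483 - 2020} = \frac{\left(-10 - 0\right) - 50}{-2483 - 2020} = \frac{\left(-10 + 0\right) - 50}{-4503} = \left(-10 - 50\right) \left(- \frac{1}{4503}\right) = \left(-60\right) \left(- \frac{1}{4503}\right) = \frac{20}{1501}$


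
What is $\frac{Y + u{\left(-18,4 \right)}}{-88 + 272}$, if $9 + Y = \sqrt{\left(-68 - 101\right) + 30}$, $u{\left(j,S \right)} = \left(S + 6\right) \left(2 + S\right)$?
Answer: $\frac{51}{184} + \frac{i \sqrt{139}}{184} \approx 0.27717 + 0.064075 i$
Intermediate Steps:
$u{\left(j,S \right)} = \left(2 + S\right) \left(6 + S\right)$ ($u{\left(j,S \right)} = \left(6 + S\right) \left(2 + S\right) = \left(2 + S\right) \left(6 + S\right)$)
$Y = -9 + i \sqrt{139}$ ($Y = -9 + \sqrt{\left(-68 - 101\right) + 30} = -9 + \sqrt{-169 + 30} = -9 + \sqrt{-139} = -9 + i \sqrt{139} \approx -9.0 + 11.79 i$)
$\frac{Y + u{\left(-18,4 \right)}}{-88 + 272} = \frac{\left(-9 + i \sqrt{139}\right) + \left(12 + 4^{2} + 8 \cdot 4\right)}{-88 + 272} = \frac{\left(-9 + i \sqrt{139}\right) + \left(12 + 16 + 32\right)}{184} = \left(\left(-9 + i \sqrt{139}\right) + 60\right) \frac{1}{184} = \left(51 + i \sqrt{139}\right) \frac{1}{184} = \frac{51}{184} + \frac{i \sqrt{139}}{184}$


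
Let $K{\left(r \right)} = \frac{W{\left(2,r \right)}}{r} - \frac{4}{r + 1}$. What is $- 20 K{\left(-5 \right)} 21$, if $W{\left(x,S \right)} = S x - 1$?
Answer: $-1344$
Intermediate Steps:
$W{\left(x,S \right)} = -1 + S x$
$K{\left(r \right)} = - \frac{4}{1 + r} + \frac{-1 + 2 r}{r}$ ($K{\left(r \right)} = \frac{-1 + r 2}{r} - \frac{4}{r + 1} = \frac{-1 + 2 r}{r} - \frac{4}{1 + r} = - \frac{4}{1 + r} + \frac{-1 + 2 r}{r}$)
$- 20 K{\left(-5 \right)} 21 = - 20 \frac{-1 - -15 + 2 \left(-5\right)^{2}}{\left(-5\right) \left(1 - 5\right)} 21 = - 20 \left(- \frac{-1 + 15 + 2 \cdot 25}{5 \left(-4\right)}\right) 21 = - 20 \left(\left(- \frac{1}{5}\right) \left(- \frac{1}{4}\right) \left(-1 + 15 + 50\right)\right) 21 = - 20 \left(\left(- \frac{1}{5}\right) \left(- \frac{1}{4}\right) 64\right) 21 = \left(-20\right) \frac{16}{5} \cdot 21 = \left(-64\right) 21 = -1344$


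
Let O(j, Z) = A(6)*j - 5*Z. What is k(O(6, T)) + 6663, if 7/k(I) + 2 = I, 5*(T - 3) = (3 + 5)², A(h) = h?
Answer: 299828/45 ≈ 6662.8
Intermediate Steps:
T = 79/5 (T = 3 + (3 + 5)²/5 = 3 + (⅕)*8² = 3 + (⅕)*64 = 3 + 64/5 = 79/5 ≈ 15.800)
O(j, Z) = -5*Z + 6*j (O(j, Z) = 6*j - 5*Z = -5*Z + 6*j)
k(I) = 7/(-2 + I)
k(O(6, T)) + 6663 = 7/(-2 + (-5*79/5 + 6*6)) + 6663 = 7/(-2 + (-79 + 36)) + 6663 = 7/(-2 - 43) + 6663 = 7/(-45) + 6663 = 7*(-1/45) + 6663 = -7/45 + 6663 = 299828/45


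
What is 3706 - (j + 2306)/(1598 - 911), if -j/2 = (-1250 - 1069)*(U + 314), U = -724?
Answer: 4445296/687 ≈ 6470.6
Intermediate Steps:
j = -1901580 (j = -2*(-1250 - 1069)*(-724 + 314) = -(-4638)*(-410) = -2*950790 = -1901580)
3706 - (j + 2306)/(1598 - 911) = 3706 - (-1901580 + 2306)/(1598 - 911) = 3706 - (-1899274)/687 = 3706 - 1*(-1899274/687) = 3706 + 1899274/687 = 4445296/687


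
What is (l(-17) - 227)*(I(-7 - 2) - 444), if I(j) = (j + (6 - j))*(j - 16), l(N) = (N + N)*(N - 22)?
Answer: -652806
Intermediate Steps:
l(N) = 2*N*(-22 + N) (l(N) = (2*N)*(-22 + N) = 2*N*(-22 + N))
I(j) = -96 + 6*j (I(j) = 6*(-16 + j) = -96 + 6*j)
(l(-17) - 227)*(I(-7 - 2) - 444) = (2*(-17)*(-22 - 17) - 227)*((-96 + 6*(-7 - 2)) - 444) = (2*(-17)*(-39) - 227)*((-96 + 6*(-9)) - 444) = (1326 - 227)*((-96 - 54) - 444) = 1099*(-150 - 444) = 1099*(-594) = -652806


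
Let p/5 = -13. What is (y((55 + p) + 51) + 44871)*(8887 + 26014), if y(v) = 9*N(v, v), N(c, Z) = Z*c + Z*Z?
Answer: 2622077229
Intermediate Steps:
p = -65 (p = 5*(-13) = -65)
N(c, Z) = Z² + Z*c (N(c, Z) = Z*c + Z² = Z² + Z*c)
y(v) = 18*v² (y(v) = 9*(v*(v + v)) = 9*(v*(2*v)) = 9*(2*v²) = 18*v²)
(y((55 + p) + 51) + 44871)*(8887 + 26014) = (18*((55 - 65) + 51)² + 44871)*(8887 + 26014) = (18*(-10 + 51)² + 44871)*34901 = (18*41² + 44871)*34901 = (18*1681 + 44871)*34901 = (30258 + 44871)*34901 = 75129*34901 = 2622077229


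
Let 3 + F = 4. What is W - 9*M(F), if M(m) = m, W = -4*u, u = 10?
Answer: -49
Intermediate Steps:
F = 1 (F = -3 + 4 = 1)
W = -40 (W = -4*10 = -40)
W - 9*M(F) = -40 - 9*1 = -40 - 9 = -49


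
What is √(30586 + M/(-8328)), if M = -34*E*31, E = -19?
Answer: √132571444731/2082 ≈ 174.88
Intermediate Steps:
M = 20026 (M = -34*(-19)*31 = 646*31 = 20026)
√(30586 + M/(-8328)) = √(30586 + 20026/(-8328)) = √(30586 + 20026*(-1/8328)) = √(30586 - 10013/4164) = √(127350091/4164) = √132571444731/2082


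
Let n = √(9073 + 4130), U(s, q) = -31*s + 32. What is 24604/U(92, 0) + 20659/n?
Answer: -6151/705 + 20659*√163/1467 ≈ 171.07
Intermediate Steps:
U(s, q) = 32 - 31*s
n = 9*√163 (n = √13203 = 9*√163 ≈ 114.90)
24604/U(92, 0) + 20659/n = 24604/(32 - 31*92) + 20659/((9*√163)) = 24604/(32 - 2852) + 20659*(√163/1467) = 24604/(-2820) + 20659*√163/1467 = 24604*(-1/2820) + 20659*√163/1467 = -6151/705 + 20659*√163/1467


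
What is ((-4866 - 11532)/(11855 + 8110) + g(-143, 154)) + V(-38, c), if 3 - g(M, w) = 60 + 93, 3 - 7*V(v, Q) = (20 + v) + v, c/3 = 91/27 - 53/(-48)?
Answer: -6633367/46585 ≈ -142.39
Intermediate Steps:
c = 1933/144 (c = 3*(91/27 - 53/(-48)) = 3*(91*(1/27) - 53*(-1/48)) = 3*(91/27 + 53/48) = 3*(1933/432) = 1933/144 ≈ 13.424)
V(v, Q) = -17/7 - 2*v/7 (V(v, Q) = 3/7 - ((20 + v) + v)/7 = 3/7 - (20 + 2*v)/7 = 3/7 + (-20/7 - 2*v/7) = -17/7 - 2*v/7)
g(M, w) = -150 (g(M, w) = 3 - (60 + 93) = 3 - 1*153 = 3 - 153 = -150)
((-4866 - 11532)/(11855 + 8110) + g(-143, 154)) + V(-38, c) = ((-4866 - 11532)/(11855 + 8110) - 150) + (-17/7 - 2/7*(-38)) = (-16398/19965 - 150) + (-17/7 + 76/7) = (-16398*1/19965 - 150) + 59/7 = (-5466/6655 - 150) + 59/7 = -1003716/6655 + 59/7 = -6633367/46585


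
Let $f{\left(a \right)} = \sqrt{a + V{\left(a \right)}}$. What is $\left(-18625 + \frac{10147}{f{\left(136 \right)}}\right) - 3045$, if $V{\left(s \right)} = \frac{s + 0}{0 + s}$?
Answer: $-21670 + \frac{10147 \sqrt{137}}{137} \approx -20803.0$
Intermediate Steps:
$V{\left(s \right)} = 1$ ($V{\left(s \right)} = \frac{s}{s} = 1$)
$f{\left(a \right)} = \sqrt{1 + a}$ ($f{\left(a \right)} = \sqrt{a + 1} = \sqrt{1 + a}$)
$\left(-18625 + \frac{10147}{f{\left(136 \right)}}\right) - 3045 = \left(-18625 + \frac{10147}{\sqrt{1 + 136}}\right) - 3045 = \left(-18625 + \frac{10147}{\sqrt{137}}\right) - 3045 = \left(-18625 + 10147 \frac{\sqrt{137}}{137}\right) - 3045 = \left(-18625 + \frac{10147 \sqrt{137}}{137}\right) - 3045 = -21670 + \frac{10147 \sqrt{137}}{137}$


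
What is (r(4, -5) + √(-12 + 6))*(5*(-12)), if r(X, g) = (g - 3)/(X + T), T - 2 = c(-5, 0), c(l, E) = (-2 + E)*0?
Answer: 80 - 60*I*√6 ≈ 80.0 - 146.97*I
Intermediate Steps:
c(l, E) = 0
T = 2 (T = 2 + 0 = 2)
r(X, g) = (-3 + g)/(2 + X) (r(X, g) = (g - 3)/(X + 2) = (-3 + g)/(2 + X))
(r(4, -5) + √(-12 + 6))*(5*(-12)) = ((-3 - 5)/(2 + 4) + √(-12 + 6))*(5*(-12)) = (-8/6 + √(-6))*(-60) = ((⅙)*(-8) + I*√6)*(-60) = (-4/3 + I*√6)*(-60) = 80 - 60*I*√6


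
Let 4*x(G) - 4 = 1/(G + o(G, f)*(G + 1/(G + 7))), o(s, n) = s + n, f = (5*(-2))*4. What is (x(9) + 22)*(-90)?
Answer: -9006210/4351 ≈ -2069.9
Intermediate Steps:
f = -40 (f = -10*4 = -40)
o(s, n) = n + s
x(G) = 1 + 1/(4*(G + (-40 + G)*(G + 1/(7 + G)))) (x(G) = 1 + 1/(4*(G + (-40 + G)*(G + 1/(G + 7)))) = 1 + 1/(4*(G + (-40 + G)*(G + 1/(7 + G)))))
(x(9) + 22)*(-90) = ((-153 - 1087*9 - 128*9² + 4*9³)/(4*(-40 + 9³ - 272*9 - 32*9²)) + 22)*(-90) = ((-153 - 9783 - 128*81 + 4*729)/(4*(-40 + 729 - 2448 - 32*81)) + 22)*(-90) = ((-153 - 9783 - 10368 + 2916)/(4*(-40 + 729 - 2448 - 2592)) + 22)*(-90) = ((¼)*(-17388)/(-4351) + 22)*(-90) = ((¼)*(-1/4351)*(-17388) + 22)*(-90) = (4347/4351 + 22)*(-90) = (100069/4351)*(-90) = -9006210/4351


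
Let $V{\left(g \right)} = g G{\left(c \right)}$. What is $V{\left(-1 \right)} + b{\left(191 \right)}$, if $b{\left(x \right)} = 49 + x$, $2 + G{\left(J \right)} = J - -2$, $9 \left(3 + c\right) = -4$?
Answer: $\frac{2191}{9} \approx 243.44$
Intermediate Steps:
$c = - \frac{31}{9}$ ($c = -3 + \frac{1}{9} \left(-4\right) = -3 - \frac{4}{9} = - \frac{31}{9} \approx -3.4444$)
$G{\left(J \right)} = J$ ($G{\left(J \right)} = -2 + \left(J - -2\right) = -2 + \left(J + 2\right) = -2 + \left(2 + J\right) = J$)
$V{\left(g \right)} = - \frac{31 g}{9}$ ($V{\left(g \right)} = g \left(- \frac{31}{9}\right) = - \frac{31 g}{9}$)
$V{\left(-1 \right)} + b{\left(191 \right)} = \left(- \frac{31}{9}\right) \left(-1\right) + \left(49 + 191\right) = \frac{31}{9} + 240 = \frac{2191}{9}$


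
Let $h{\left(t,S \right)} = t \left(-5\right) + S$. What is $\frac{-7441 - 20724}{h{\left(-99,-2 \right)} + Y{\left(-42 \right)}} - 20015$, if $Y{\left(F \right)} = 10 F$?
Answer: $- \frac{1489260}{73} \approx -20401.0$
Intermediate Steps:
$h{\left(t,S \right)} = S - 5 t$ ($h{\left(t,S \right)} = - 5 t + S = S - 5 t$)
$\frac{-7441 - 20724}{h{\left(-99,-2 \right)} + Y{\left(-42 \right)}} - 20015 = \frac{-7441 - 20724}{\left(-2 - -495\right) + 10 \left(-42\right)} - 20015 = - \frac{28165}{\left(-2 + 495\right) - 420} - 20015 = - \frac{28165}{493 - 420} - 20015 = - \frac{28165}{73} - 20015 = - \frac{1489260}{73}$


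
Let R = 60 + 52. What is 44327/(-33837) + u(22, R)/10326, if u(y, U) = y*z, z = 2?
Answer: -76038629/58233477 ≈ -1.3058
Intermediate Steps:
R = 112
u(y, U) = 2*y (u(y, U) = y*2 = 2*y)
44327/(-33837) + u(22, R)/10326 = 44327/(-33837) + (2*22)/10326 = 44327*(-1/33837) + 44*(1/10326) = -44327/33837 + 22/5163 = -76038629/58233477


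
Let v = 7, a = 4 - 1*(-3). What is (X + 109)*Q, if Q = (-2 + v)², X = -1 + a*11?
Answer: 4625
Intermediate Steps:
a = 7 (a = 4 + 3 = 7)
X = 76 (X = -1 + 7*11 = -1 + 77 = 76)
Q = 25 (Q = (-2 + 7)² = 5² = 25)
(X + 109)*Q = (76 + 109)*25 = 185*25 = 4625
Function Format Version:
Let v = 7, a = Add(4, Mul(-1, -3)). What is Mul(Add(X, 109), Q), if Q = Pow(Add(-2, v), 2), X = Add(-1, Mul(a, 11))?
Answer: 4625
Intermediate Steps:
a = 7 (a = Add(4, 3) = 7)
X = 76 (X = Add(-1, Mul(7, 11)) = Add(-1, 77) = 76)
Q = 25 (Q = Pow(Add(-2, 7), 2) = Pow(5, 2) = 25)
Mul(Add(X, 109), Q) = Mul(Add(76, 109), 25) = Mul(185, 25) = 4625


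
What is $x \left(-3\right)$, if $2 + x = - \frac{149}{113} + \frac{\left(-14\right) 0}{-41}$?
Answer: $\frac{1125}{113} \approx 9.9557$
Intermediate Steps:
$x = - \frac{375}{113}$ ($x = -2 - \left(\frac{149}{113} - \frac{\left(-14\right) 0}{-41}\right) = -2 + \left(\left(-149\right) \frac{1}{113} + 0 \left(- \frac{1}{41}\right)\right) = -2 + \left(- \frac{149}{113} + 0\right) = -2 - \frac{149}{113} = - \frac{375}{113} \approx -3.3186$)
$x \left(-3\right) = \left(- \frac{375}{113}\right) \left(-3\right) = \frac{1125}{113}$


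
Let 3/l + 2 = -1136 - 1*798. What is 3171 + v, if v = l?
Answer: 6139053/1936 ≈ 3171.0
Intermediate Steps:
l = -3/1936 (l = 3/(-2 + (-1136 - 1*798)) = 3/(-2 + (-1136 - 798)) = 3/(-2 - 1934) = 3/(-1936) = 3*(-1/1936) = -3/1936 ≈ -0.0015496)
v = -3/1936 ≈ -0.0015496
3171 + v = 3171 - 3/1936 = 6139053/1936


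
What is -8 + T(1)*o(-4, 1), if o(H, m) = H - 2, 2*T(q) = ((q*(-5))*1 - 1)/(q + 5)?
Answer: -5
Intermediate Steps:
T(q) = (-1 - 5*q)/(2*(5 + q)) (T(q) = (((q*(-5))*1 - 1)/(q + 5))/2 = ((-5*q*1 - 1)/(5 + q))/2 = ((-5*q - 1)/(5 + q))/2 = ((-1 - 5*q)/(5 + q))/2 = (-1 - 5*q)/(2*(5 + q)))
o(H, m) = -2 + H
-8 + T(1)*o(-4, 1) = -8 + ((-1 - 5*1)/(2*(5 + 1)))*(-2 - 4) = -8 + ((½)*(-1 - 5)/6)*(-6) = -8 + ((½)*(⅙)*(-6))*(-6) = -8 - ½*(-6) = -8 + 3 = -5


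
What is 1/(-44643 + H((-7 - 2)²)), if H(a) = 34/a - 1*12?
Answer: -81/3617021 ≈ -2.2394e-5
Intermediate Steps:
H(a) = -12 + 34/a (H(a) = 34/a - 12 = -12 + 34/a)
1/(-44643 + H((-7 - 2)²)) = 1/(-44643 + (-12 + 34/((-7 - 2)²))) = 1/(-44643 + (-12 + 34/((-9)²))) = 1/(-44643 + (-12 + 34/81)) = 1/(-44643 - 938/81) = 1/(-3617021/81) = -81/3617021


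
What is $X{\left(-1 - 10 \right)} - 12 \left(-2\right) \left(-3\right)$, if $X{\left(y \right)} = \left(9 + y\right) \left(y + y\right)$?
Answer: $-28$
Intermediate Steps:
$X{\left(y \right)} = 2 y \left(9 + y\right)$ ($X{\left(y \right)} = \left(9 + y\right) 2 y = 2 y \left(9 + y\right)$)
$X{\left(-1 - 10 \right)} - 12 \left(-2\right) \left(-3\right) = 2 \left(-1 - 10\right) \left(9 - 11\right) - 12 \left(-2\right) \left(-3\right) = 2 \left(-1 - 10\right) \left(9 - 11\right) - \left(-24\right) \left(-3\right) = 2 \left(-11\right) \left(9 - 11\right) - 72 = 2 \left(-11\right) \left(-2\right) - 72 = 44 - 72 = -28$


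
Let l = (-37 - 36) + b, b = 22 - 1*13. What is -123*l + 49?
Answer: 7921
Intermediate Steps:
b = 9 (b = 22 - 13 = 9)
l = -64 (l = (-37 - 36) + 9 = -73 + 9 = -64)
-123*l + 49 = -123*(-64) + 49 = 7872 + 49 = 7921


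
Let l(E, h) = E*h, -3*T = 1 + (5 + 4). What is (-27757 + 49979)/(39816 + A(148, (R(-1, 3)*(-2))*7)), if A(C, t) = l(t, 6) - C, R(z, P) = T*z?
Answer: 11111/19694 ≈ 0.56418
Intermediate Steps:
T = -10/3 (T = -(1 + (5 + 4))/3 = -(1 + 9)/3 = -⅓*10 = -10/3 ≈ -3.3333)
R(z, P) = -10*z/3
A(C, t) = -C + 6*t (A(C, t) = t*6 - C = 6*t - C = -C + 6*t)
(-27757 + 49979)/(39816 + A(148, (R(-1, 3)*(-2))*7)) = (-27757 + 49979)/(39816 + (-1*148 + 6*((-10/3*(-1)*(-2))*7))) = 22222/(39816 + (-148 + 6*(((10/3)*(-2))*7))) = 22222/(39816 + (-148 + 6*(-20/3*7))) = 22222/(39816 + (-148 + 6*(-140/3))) = 22222/(39816 + (-148 - 280)) = 22222/(39816 - 428) = 22222/39388 = 22222*(1/39388) = 11111/19694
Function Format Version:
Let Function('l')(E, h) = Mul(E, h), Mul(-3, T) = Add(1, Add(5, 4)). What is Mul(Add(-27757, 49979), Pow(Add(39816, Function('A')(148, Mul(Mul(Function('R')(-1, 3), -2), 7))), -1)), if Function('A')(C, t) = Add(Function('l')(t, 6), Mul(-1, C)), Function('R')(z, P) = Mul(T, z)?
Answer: Rational(11111, 19694) ≈ 0.56418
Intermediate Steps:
T = Rational(-10, 3) (T = Mul(Rational(-1, 3), Add(1, Add(5, 4))) = Mul(Rational(-1, 3), Add(1, 9)) = Mul(Rational(-1, 3), 10) = Rational(-10, 3) ≈ -3.3333)
Function('R')(z, P) = Mul(Rational(-10, 3), z)
Function('A')(C, t) = Add(Mul(-1, C), Mul(6, t)) (Function('A')(C, t) = Add(Mul(t, 6), Mul(-1, C)) = Add(Mul(6, t), Mul(-1, C)) = Add(Mul(-1, C), Mul(6, t)))
Mul(Add(-27757, 49979), Pow(Add(39816, Function('A')(148, Mul(Mul(Function('R')(-1, 3), -2), 7))), -1)) = Mul(Add(-27757, 49979), Pow(Add(39816, Add(Mul(-1, 148), Mul(6, Mul(Mul(Mul(Rational(-10, 3), -1), -2), 7)))), -1)) = Mul(22222, Pow(Add(39816, Add(-148, Mul(6, Mul(Mul(Rational(10, 3), -2), 7)))), -1)) = Mul(22222, Pow(Add(39816, Add(-148, Mul(6, Mul(Rational(-20, 3), 7)))), -1)) = Mul(22222, Pow(Add(39816, Add(-148, Mul(6, Rational(-140, 3)))), -1)) = Mul(22222, Pow(Add(39816, Add(-148, -280)), -1)) = Mul(22222, Pow(Add(39816, -428), -1)) = Mul(22222, Pow(39388, -1)) = Mul(22222, Rational(1, 39388)) = Rational(11111, 19694)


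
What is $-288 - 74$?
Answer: $-362$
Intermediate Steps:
$-288 - 74 = -362$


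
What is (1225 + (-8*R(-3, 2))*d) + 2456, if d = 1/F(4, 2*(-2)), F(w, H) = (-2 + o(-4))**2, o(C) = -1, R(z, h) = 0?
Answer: 3681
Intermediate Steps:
F(w, H) = 9 (F(w, H) = (-2 - 1)**2 = (-3)**2 = 9)
d = 1/9 ≈ 0.11111
(1225 + (-8*R(-3, 2))*d) + 2456 = (1225 - 8*0*(1/9)) + 2456 = (1225 + 0*(1/9)) + 2456 = (1225 + 0) + 2456 = 1225 + 2456 = 3681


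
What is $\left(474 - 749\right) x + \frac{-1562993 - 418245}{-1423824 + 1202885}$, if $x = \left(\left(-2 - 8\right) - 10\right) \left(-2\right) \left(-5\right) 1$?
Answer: $\frac{12153626238}{220939} \approx 55009.0$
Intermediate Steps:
$x = -200$ ($x = \left(\left(-2 - 8\right) - 10\right) 10 \cdot 1 = \left(-10 - 10\right) 10 = \left(-20\right) 10 = -200$)
$\left(474 - 749\right) x + \frac{-1562993 - 418245}{-1423824 + 1202885} = \left(474 - 749\right) \left(-200\right) + \frac{-1562993 - 418245}{-1423824 + 1202885} = \left(474 - 749\right) \left(-200\right) - \frac{1981238}{-220939} = \left(474 - 749\right) \left(-200\right) - - \frac{1981238}{220939} = \left(-275\right) \left(-200\right) + \frac{1981238}{220939} = 55000 + \frac{1981238}{220939} = \frac{12153626238}{220939}$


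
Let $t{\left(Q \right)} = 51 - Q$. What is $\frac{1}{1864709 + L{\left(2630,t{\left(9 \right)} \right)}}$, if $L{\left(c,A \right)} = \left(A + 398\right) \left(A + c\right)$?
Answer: $\frac{1}{3040389} \approx 3.2891 \cdot 10^{-7}$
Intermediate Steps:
$L{\left(c,A \right)} = \left(398 + A\right) \left(A + c\right)$
$\frac{1}{1864709 + L{\left(2630,t{\left(9 \right)} \right)}} = \frac{1}{1864709 + \left(\left(51 - 9\right)^{2} + 398 \left(51 - 9\right) + 398 \cdot 2630 + \left(51 - 9\right) 2630\right)} = \frac{1}{1864709 + \left(\left(51 - 9\right)^{2} + 398 \left(51 - 9\right) + 1046740 + \left(51 - 9\right) 2630\right)} = \frac{1}{1864709 + \left(42^{2} + 398 \cdot 42 + 1046740 + 42 \cdot 2630\right)} = \frac{1}{1864709 + \left(1764 + 16716 + 1046740 + 110460\right)} = \frac{1}{1864709 + 1175680} = \frac{1}{3040389}$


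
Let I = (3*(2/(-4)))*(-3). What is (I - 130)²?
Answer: 63001/4 ≈ 15750.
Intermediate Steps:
I = 9/2 (I = (3*(2*(-¼)))*(-3) = (3*(-½))*(-3) = -3/2*(-3) = 9/2 ≈ 4.5000)
(I - 130)² = (9/2 - 130)² = (-251/2)² = 63001/4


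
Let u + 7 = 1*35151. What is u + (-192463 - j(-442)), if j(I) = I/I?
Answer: -157320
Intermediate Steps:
u = 35144 (u = -7 + 1*35151 = -7 + 35151 = 35144)
j(I) = 1
u + (-192463 - j(-442)) = 35144 + (-192463 - 1*1) = 35144 + (-192463 - 1) = 35144 - 192464 = -157320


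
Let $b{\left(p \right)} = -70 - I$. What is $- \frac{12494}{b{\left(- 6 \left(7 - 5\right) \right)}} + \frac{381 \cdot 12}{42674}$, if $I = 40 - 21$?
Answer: $\frac{266787932}{1898993} \approx 140.49$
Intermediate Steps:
$I = 19$ ($I = 40 - 21 = 19$)
$b{\left(p \right)} = -89$ ($b{\left(p \right)} = -70 - 19 = -89$)
$- \frac{12494}{b{\left(- 6 \left(7 - 5\right) \right)}} + \frac{381 \cdot 12}{42674} = - \frac{12494}{-89} + \frac{381 \cdot 12}{42674} = \left(-12494\right) \left(- \frac{1}{89}\right) + 4572 \cdot \frac{1}{42674} = \frac{12494}{89} + \frac{2286}{21337} = \frac{266787932}{1898993}$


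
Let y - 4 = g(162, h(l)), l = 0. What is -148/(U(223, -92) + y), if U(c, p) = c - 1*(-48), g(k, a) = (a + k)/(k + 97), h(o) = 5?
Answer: -9583/17848 ≈ -0.53692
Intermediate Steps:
g(k, a) = (a + k)/(97 + k)
U(c, p) = 48 + c (U(c, p) = c + 48 = 48 + c)
y = 1203/259 (y = 4 + (5 + 162)/(97 + 162) = 4 + 167/259 = 1203/259 ≈ 4.6448)
-148/(U(223, -92) + y) = -148/((48 + 223) + 1203/259) = -148/(271 + 1203/259) = -148/(71392/259) = (259/71392)*(-148) = -9583/17848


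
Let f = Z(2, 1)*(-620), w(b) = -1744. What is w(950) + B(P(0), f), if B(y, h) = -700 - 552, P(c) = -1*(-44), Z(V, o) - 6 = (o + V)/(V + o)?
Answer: -2996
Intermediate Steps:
Z(V, o) = 7 (Z(V, o) = 6 + (o + V)/(V + o) = 6 + (V + o)/(V + o) = 6 + 1 = 7)
f = -4340 (f = 7*(-620) = -4340)
P(c) = 44
B(y, h) = -1252
w(950) + B(P(0), f) = -1744 - 1252 = -2996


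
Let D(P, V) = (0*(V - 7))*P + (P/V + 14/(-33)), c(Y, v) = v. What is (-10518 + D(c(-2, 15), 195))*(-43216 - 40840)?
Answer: 379291856776/429 ≈ 8.8413e+8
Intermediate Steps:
D(P, V) = -14/33 + P/V (D(P, V) = (0*(-7 + V))*P + (P/V + 14*(-1/33)) = 0*P + (P/V - 14/33) = 0 + (-14/33 + P/V) = -14/33 + P/V)
(-10518 + D(c(-2, 15), 195))*(-43216 - 40840) = (-10518 + (-14/33 + 15/195))*(-43216 - 40840) = (-10518 + (-14/33 + 15*(1/195)))*(-84056) = (-10518 + (-14/33 + 1/13))*(-84056) = (-10518 - 149/429)*(-84056) = -4512371/429*(-84056) = 379291856776/429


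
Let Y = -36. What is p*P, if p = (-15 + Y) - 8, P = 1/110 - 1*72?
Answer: 467221/110 ≈ 4247.5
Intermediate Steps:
P = -7919/110 (P = 1/110 - 72 = -7919/110 ≈ -71.991)
p = -59 (p = (-15 - 36) - 8 = -51 - 8 = -59)
p*P = -59*(-7919/110) = 467221/110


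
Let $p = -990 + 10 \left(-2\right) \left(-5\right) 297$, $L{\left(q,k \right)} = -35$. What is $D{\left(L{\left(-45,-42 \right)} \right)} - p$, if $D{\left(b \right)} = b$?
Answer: $-28745$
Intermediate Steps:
$p = 28710$ ($p = -990 + \left(-20\right) \left(-5\right) 297 = -990 + 100 \cdot 297 = -990 + 29700 = 28710$)
$D{\left(L{\left(-45,-42 \right)} \right)} - p = -35 - 28710 = -28745$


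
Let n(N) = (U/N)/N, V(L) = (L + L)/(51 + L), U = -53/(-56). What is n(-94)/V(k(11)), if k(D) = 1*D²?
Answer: 2279/29936368 ≈ 7.6128e-5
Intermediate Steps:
U = 53/56 (U = -53*(-1/56) = 53/56 ≈ 0.94643)
k(D) = D²
V(L) = 2*L/(51 + L) (V(L) = (2*L)/(51 + L) = 2*L/(51 + L))
n(N) = 53/(56*N²) (n(N) = (53/(56*N))/N = 53/(56*N²))
n(-94)/V(k(11)) = ((53/56)/(-94)²)/((2*11²/(51 + 11²))) = ((53/56)*(1/8836))/((2*121/(51 + 121))) = 53/(494816*((2*121/172))) = 53/(494816*((2*121*(1/172)))) = 53/(494816*(121/86)) = (53/494816)*(86/121) = 2279/29936368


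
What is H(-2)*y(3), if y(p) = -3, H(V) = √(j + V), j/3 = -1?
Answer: -3*I*√5 ≈ -6.7082*I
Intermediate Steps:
j = -3 (j = 3*(-1) = -3)
H(V) = √(-3 + V)
H(-2)*y(3) = √(-3 - 2)*(-3) = √(-5)*(-3) = (I*√5)*(-3) = -3*I*√5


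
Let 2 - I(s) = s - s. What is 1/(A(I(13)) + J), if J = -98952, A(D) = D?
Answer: -1/98950 ≈ -1.0106e-5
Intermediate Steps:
I(s) = 2 (I(s) = 2 - (s - s) = 2 - 1*0 = 2 + 0 = 2)
1/(A(I(13)) + J) = 1/(2 - 98952) = 1/(-98950) = -1/98950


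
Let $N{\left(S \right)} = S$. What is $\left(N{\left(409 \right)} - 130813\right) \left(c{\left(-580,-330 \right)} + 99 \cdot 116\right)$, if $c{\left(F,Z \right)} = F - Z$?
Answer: $-1464958536$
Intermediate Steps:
$\left(N{\left(409 \right)} - 130813\right) \left(c{\left(-580,-330 \right)} + 99 \cdot 116\right) = \left(409 - 130813\right) \left(\left(-580 - -330\right) + 99 \cdot 116\right) = - 130404 \left(\left(-580 + 330\right) + 11484\right) = - 130404 \left(-250 + 11484\right) = \left(-130404\right) 11234 = -1464958536$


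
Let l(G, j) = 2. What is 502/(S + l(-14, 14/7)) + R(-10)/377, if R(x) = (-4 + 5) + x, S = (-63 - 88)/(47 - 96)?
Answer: 9271205/93873 ≈ 98.763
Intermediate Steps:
S = 151/49 (S = -151/(-49) = -151*(-1/49) = 151/49 ≈ 3.0816)
R(x) = 1 + x
502/(S + l(-14, 14/7)) + R(-10)/377 = 502/(151/49 + 2) + (1 - 10)/377 = 502/(249/49) - 9*1/377 = 502*(49/249) - 9/377 = 24598/249 - 9/377 = 9271205/93873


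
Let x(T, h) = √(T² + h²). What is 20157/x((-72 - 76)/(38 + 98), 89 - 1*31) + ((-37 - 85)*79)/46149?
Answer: -9638/46149 + 685338*√3890153/3890153 ≈ 347.26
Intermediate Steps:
20157/x((-72 - 76)/(38 + 98), 89 - 1*31) + ((-37 - 85)*79)/46149 = 20157/(√(((-72 - 76)/(38 + 98))² + (89 - 1*31)²)) + ((-37 - 85)*79)/46149 = 20157/(√((-148/136)² + (89 - 31)²)) - 122*79*(1/46149) = 20157/(√((-148*1/136)² + 58²)) - 9638*1/46149 = 20157/(√((-37/34)² + 3364)) - 9638/46149 = 20157/(√(1369/1156 + 3364)) - 9638/46149 = 20157/(√(3890153/1156)) - 9638/46149 = 20157/((√3890153/34)) - 9638/46149 = 20157*(34*√3890153/3890153) - 9638/46149 = 685338*√3890153/3890153 - 9638/46149 = -9638/46149 + 685338*√3890153/3890153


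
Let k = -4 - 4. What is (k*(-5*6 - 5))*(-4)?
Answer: -1120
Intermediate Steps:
k = -8
(k*(-5*6 - 5))*(-4) = -8*(-5*6 - 5)*(-4) = -8*(-30 - 5)*(-4) = -8*(-35)*(-4) = 280*(-4) = -1120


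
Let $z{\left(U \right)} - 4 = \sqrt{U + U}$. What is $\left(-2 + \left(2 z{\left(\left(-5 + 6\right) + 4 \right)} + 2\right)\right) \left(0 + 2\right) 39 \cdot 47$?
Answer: $29328 + 7332 \sqrt{10} \approx 52514.0$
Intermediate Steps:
$z{\left(U \right)} = 4 + \sqrt{2} \sqrt{U}$ ($z{\left(U \right)} = 4 + \sqrt{U + U} = 4 + \sqrt{2 U} = 4 + \sqrt{2} \sqrt{U}$)
$\left(-2 + \left(2 z{\left(\left(-5 + 6\right) + 4 \right)} + 2\right)\right) \left(0 + 2\right) 39 \cdot 47 = \left(-2 + \left(2 \left(4 + \sqrt{2} \sqrt{\left(-5 + 6\right) + 4}\right) + 2\right)\right) \left(0 + 2\right) 39 \cdot 47 = \left(-2 + \left(2 \left(4 + \sqrt{2} \sqrt{1 + 4}\right) + 2\right)\right) 2 \cdot 39 \cdot 47 = \left(-2 + \left(2 \left(4 + \sqrt{2} \sqrt{5}\right) + 2\right)\right) 2 \cdot 39 \cdot 47 = \left(-2 + \left(2 \left(4 + \sqrt{10}\right) + 2\right)\right) 2 \cdot 39 \cdot 47 = \left(-2 + \left(\left(8 + 2 \sqrt{10}\right) + 2\right)\right) 2 \cdot 39 \cdot 47 = \left(-2 + \left(10 + 2 \sqrt{10}\right)\right) 2 \cdot 39 \cdot 47 = \left(8 + 2 \sqrt{10}\right) 2 \cdot 39 \cdot 47 = \left(16 + 4 \sqrt{10}\right) 39 \cdot 47 = \left(624 + 156 \sqrt{10}\right) 47 = 29328 + 7332 \sqrt{10}$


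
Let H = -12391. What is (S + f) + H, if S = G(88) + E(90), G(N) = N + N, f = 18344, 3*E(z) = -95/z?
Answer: 330947/54 ≈ 6128.6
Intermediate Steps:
E(z) = -95/(3*z) (E(z) = (-95/z)/3 = -95/(3*z))
G(N) = 2*N
S = 9485/54 (S = 2*88 - 95/3/90 = 176 - 95/3*1/90 = 176 - 19/54 = 9485/54 ≈ 175.65)
(S + f) + H = (9485/54 + 18344) - 12391 = 1000061/54 - 12391 = 330947/54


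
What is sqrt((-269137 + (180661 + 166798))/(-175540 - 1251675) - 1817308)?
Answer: I*sqrt(3701752296481275530)/1427215 ≈ 1348.1*I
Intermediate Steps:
sqrt((-269137 + (180661 + 166798))/(-175540 - 1251675) - 1817308) = sqrt((-269137 + 347459)/(-1427215) - 1817308) = sqrt(78322*(-1/1427215) - 1817308) = sqrt(-78322/1427215 - 1817308) = sqrt(-2593689315542/1427215) = I*sqrt(3701752296481275530)/1427215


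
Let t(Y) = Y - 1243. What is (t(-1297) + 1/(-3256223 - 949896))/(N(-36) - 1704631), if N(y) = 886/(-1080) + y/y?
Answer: 5769112820940/3871735244034517 ≈ 0.0014901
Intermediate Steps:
t(Y) = -1243 + Y
N(y) = 97/540 (N(y) = 886*(-1/1080) + 1 = -443/540 + 1 = 97/540)
(t(-1297) + 1/(-3256223 - 949896))/(N(-36) - 1704631) = ((-1243 - 1297) + 1/(-3256223 - 949896))/(97/540 - 1704631) = (-2540 + 1/(-4206119))/(-920500643/540) = (-2540 - 1/4206119)*(-540/920500643) = -10683542261/4206119*(-540/920500643) = 5769112820940/3871735244034517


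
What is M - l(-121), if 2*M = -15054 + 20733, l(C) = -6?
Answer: 5691/2 ≈ 2845.5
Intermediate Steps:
M = 5679/2 (M = (-15054 + 20733)/2 = (1/2)*5679 = 5679/2 ≈ 2839.5)
M - l(-121) = 5679/2 - 1*(-6) = 5679/2 + 6 = 5691/2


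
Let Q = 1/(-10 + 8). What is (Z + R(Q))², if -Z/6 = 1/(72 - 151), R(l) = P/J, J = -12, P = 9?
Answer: 45369/99856 ≈ 0.45434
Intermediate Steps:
Q = -½ (Q = 1/(-2) = -½ ≈ -0.50000)
R(l) = -¾ (R(l) = 9/(-12) = 9*(-1/12) = -¾)
Z = 6/79 (Z = -6/(72 - 151) = -6/(-79) = -6*(-1/79) = 6/79 ≈ 0.075949)
(Z + R(Q))² = (6/79 - ¾)² = (-213/316)² = 45369/99856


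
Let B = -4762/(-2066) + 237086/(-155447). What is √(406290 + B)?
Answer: √10476164267145320501509/160576751 ≈ 637.41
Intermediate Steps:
B = 125209469/160576751 (B = -4762*(-1/2066) + 237086*(-1/155447) = 2381/1033 - 237086/155447 = 125209469/160576751 ≈ 0.77975)
√(406290 + B) = √(406290 + 125209469/160576751) = √(65240853373259/160576751) = √10476164267145320501509/160576751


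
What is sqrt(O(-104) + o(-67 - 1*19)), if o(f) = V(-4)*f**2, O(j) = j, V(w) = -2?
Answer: 28*I*sqrt(19) ≈ 122.05*I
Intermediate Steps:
o(f) = -2*f**2
sqrt(O(-104) + o(-67 - 1*19)) = sqrt(-104 - 2*(-67 - 1*19)**2) = sqrt(-104 - 2*(-67 - 19)**2) = sqrt(-104 - 2*(-86)**2) = sqrt(-104 - 2*7396) = sqrt(-104 - 14792) = sqrt(-14896) = 28*I*sqrt(19)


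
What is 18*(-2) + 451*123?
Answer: 55437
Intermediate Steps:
18*(-2) + 451*123 = -36 + 55473 = 55437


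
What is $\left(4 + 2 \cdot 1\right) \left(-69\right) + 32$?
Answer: $-382$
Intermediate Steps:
$\left(4 + 2 \cdot 1\right) \left(-69\right) + 32 = \left(4 + 2\right) \left(-69\right) + 32 = 6 \left(-69\right) + 32 = -414 + 32 = -382$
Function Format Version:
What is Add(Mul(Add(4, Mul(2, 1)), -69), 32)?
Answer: -382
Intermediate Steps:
Add(Mul(Add(4, Mul(2, 1)), -69), 32) = Add(Mul(Add(4, 2), -69), 32) = Add(Mul(6, -69), 32) = Add(-414, 32) = -382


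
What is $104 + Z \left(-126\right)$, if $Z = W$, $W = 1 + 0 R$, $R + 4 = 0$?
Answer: $-22$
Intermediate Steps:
$R = -4$ ($R = -4 + 0 = -4$)
$W = 1$ ($W = 1 + 0 \left(-4\right) = 1 + 0 = 1$)
$Z = 1$
$104 + Z \left(-126\right) = 104 + 1 \left(-126\right) = 104 - 126 = -22$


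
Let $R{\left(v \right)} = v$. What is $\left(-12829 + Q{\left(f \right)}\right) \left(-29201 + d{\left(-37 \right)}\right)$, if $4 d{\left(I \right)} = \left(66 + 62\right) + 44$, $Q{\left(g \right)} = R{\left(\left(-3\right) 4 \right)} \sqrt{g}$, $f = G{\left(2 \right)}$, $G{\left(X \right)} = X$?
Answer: $374067982 + 349896 \sqrt{2} \approx 3.7456 \cdot 10^{8}$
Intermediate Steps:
$f = 2$
$Q{\left(g \right)} = - 12 \sqrt{g}$ ($Q{\left(g \right)} = \left(-3\right) 4 \sqrt{g} = - 12 \sqrt{g}$)
$d{\left(I \right)} = 43$ ($d{\left(I \right)} = \frac{\left(66 + 62\right) + 44}{4} = \frac{128 + 44}{4} = \frac{1}{4} \cdot 172 = 43$)
$\left(-12829 + Q{\left(f \right)}\right) \left(-29201 + d{\left(-37 \right)}\right) = \left(-12829 - 12 \sqrt{2}\right) \left(-29201 + 43\right) = \left(-12829 - 12 \sqrt{2}\right) \left(-29158\right) = 374067982 + 349896 \sqrt{2}$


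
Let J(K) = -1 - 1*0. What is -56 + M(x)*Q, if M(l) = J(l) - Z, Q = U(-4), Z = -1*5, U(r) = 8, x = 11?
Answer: -24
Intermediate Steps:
J(K) = -1 (J(K) = -1 + 0 = -1)
Z = -5
Q = 8
M(l) = 4 (M(l) = -1 - 1*(-5) = -1 + 5 = 4)
-56 + M(x)*Q = -56 + 4*8 = -56 + 32 = -24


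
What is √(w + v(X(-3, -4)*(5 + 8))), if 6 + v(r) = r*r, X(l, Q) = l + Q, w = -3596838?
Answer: I*√3588563 ≈ 1894.3*I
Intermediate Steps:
X(l, Q) = Q + l
v(r) = -6 + r² (v(r) = -6 + r*r = -6 + r²)
√(w + v(X(-3, -4)*(5 + 8))) = √(-3596838 + (-6 + ((-4 - 3)*(5 + 8))²)) = √(-3596838 + (-6 + (-7*13)²)) = √(-3596838 + (-6 + (-91)²)) = √(-3596838 + (-6 + 8281)) = √(-3596838 + 8275) = √(-3588563) = I*√3588563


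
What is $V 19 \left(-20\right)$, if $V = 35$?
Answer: $-13300$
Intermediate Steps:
$V 19 \left(-20\right) = 35 \cdot 19 \left(-20\right) = 665 \left(-20\right) = -13300$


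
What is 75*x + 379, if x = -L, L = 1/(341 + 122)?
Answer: 175402/463 ≈ 378.84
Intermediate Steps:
L = 1/463 ≈ 0.0021598
x = -1/463 (x = -1*1/463 = -1/463 ≈ -0.0021598)
75*x + 379 = 75*(-1/463) + 379 = -75/463 + 379 = 175402/463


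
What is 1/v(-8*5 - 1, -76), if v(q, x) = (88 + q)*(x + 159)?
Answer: 1/3901 ≈ 0.00025634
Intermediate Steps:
v(q, x) = (88 + q)*(159 + x)
1/v(-8*5 - 1, -76) = 1/(13992 + 88*(-76) + 159*(-8*5 - 1) + (-8*5 - 1)*(-76)) = 1/(13992 - 6688 + 159*(-40 - 1) + (-40 - 1)*(-76)) = 1/(13992 - 6688 + 159*(-41) - 41*(-76)) = 1/(13992 - 6688 - 6519 + 3116) = 1/3901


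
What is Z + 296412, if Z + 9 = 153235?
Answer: 449638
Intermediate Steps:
Z = 153226 (Z = -9 + 153235 = 153226)
Z + 296412 = 153226 + 296412 = 449638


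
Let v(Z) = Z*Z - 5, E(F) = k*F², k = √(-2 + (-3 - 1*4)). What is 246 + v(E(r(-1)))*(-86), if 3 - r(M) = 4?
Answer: 1450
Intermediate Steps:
r(M) = -1 (r(M) = 3 - 1*4 = 3 - 4 = -1)
k = 3*I (k = √(-2 + (-3 - 4)) = √(-2 - 7) = √(-9) = 3*I ≈ 3.0*I)
E(F) = 3*I*F² (E(F) = (3*I)*F² = 3*I*F²)
v(Z) = -5 + Z² (v(Z) = Z² - 5 = -5 + Z²)
246 + v(E(r(-1)))*(-86) = 246 + (-5 + (3*I*(-1)²)²)*(-86) = 246 + (-5 + (3*I*1)²)*(-86) = 246 + (-5 + (3*I)²)*(-86) = 246 + (-5 - 9)*(-86) = 246 - 14*(-86) = 246 + 1204 = 1450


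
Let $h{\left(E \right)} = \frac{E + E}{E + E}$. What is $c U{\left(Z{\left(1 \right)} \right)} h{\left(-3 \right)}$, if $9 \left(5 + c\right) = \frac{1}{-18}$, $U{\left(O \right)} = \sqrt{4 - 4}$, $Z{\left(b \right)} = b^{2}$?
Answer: $0$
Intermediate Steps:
$h{\left(E \right)} = 1$ ($h{\left(E \right)} = \frac{2 E}{2 E} = 2 E \frac{1}{2 E} = 1$)
$U{\left(O \right)} = 0$ ($U{\left(O \right)} = \sqrt{0} = 0$)
$c = - \frac{811}{162}$ ($c = -5 + \frac{1}{9 \left(-18\right)} = -5 + \frac{1}{9} \left(- \frac{1}{18}\right) = -5 - \frac{1}{162} = - \frac{811}{162} \approx -5.0062$)
$c U{\left(Z{\left(1 \right)} \right)} h{\left(-3 \right)} = \left(- \frac{811}{162}\right) 0 \cdot 1 = 0 \cdot 1 = 0$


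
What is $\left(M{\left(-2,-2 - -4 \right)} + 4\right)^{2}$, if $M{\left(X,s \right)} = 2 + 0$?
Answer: $36$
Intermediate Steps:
$M{\left(X,s \right)} = 2$
$\left(M{\left(-2,-2 - -4 \right)} + 4\right)^{2} = \left(2 + 4\right)^{2} = 6^{2} = 36$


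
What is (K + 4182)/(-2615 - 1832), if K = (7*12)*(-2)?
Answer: -4014/4447 ≈ -0.90263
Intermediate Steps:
K = -168 (K = 84*(-2) = -168)
(K + 4182)/(-2615 - 1832) = (-168 + 4182)/(-2615 - 1832) = 4014/(-4447) = 4014*(-1/4447) = -4014/4447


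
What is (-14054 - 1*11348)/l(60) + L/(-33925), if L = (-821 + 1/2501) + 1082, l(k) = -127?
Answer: 2155185987076/10775495975 ≈ 200.01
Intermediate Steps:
L = 652762/2501 (L = (-821 + 1/2501) + 1082 = -2053320/2501 + 1082 = 652762/2501 ≈ 261.00)
(-14054 - 1*11348)/l(60) + L/(-33925) = (-14054 - 1*11348)/(-127) + (652762/2501)/(-33925) = (-14054 - 11348)*(-1/127) + (652762/2501)*(-1/33925) = -25402*(-1/127) - 652762/84846425 = 25402/127 - 652762/84846425 = 2155185987076/10775495975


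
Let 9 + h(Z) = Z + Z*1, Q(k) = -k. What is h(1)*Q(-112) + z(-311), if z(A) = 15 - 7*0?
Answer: -769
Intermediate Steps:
z(A) = 15 (z(A) = 15 + 0 = 15)
h(Z) = -9 + 2*Z (h(Z) = -9 + (Z + Z*1) = -9 + (Z + Z) = -9 + 2*Z)
h(1)*Q(-112) + z(-311) = (-9 + 2*1)*(-1*(-112)) + 15 = (-9 + 2)*112 + 15 = -7*112 + 15 = -784 + 15 = -769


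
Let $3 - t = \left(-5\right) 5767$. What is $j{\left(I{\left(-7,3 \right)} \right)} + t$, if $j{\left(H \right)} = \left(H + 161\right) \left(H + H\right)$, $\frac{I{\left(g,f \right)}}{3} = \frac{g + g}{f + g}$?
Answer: $\frac{64879}{2} \approx 32440.0$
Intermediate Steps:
$I{\left(g,f \right)} = \frac{6 g}{f + g}$ ($I{\left(g,f \right)} = 3 \frac{g + g}{f + g} = 3 \frac{2 g}{f + g} = \frac{6 g}{f + g}$)
$j{\left(H \right)} = 2 H \left(161 + H\right)$ ($j{\left(H \right)} = \left(161 + H\right) 2 H = 2 H \left(161 + H\right)$)
$t = 28838$ ($t = 3 - \left(-5\right) 5767 = 3 - -28835 = 3 + 28835 = 28838$)
$j{\left(I{\left(-7,3 \right)} \right)} + t = 2 \cdot 6 \left(-7\right) \frac{1}{3 - 7} \left(161 + 6 \left(-7\right) \frac{1}{3 - 7}\right) + 28838 = 2 \cdot 6 \left(-7\right) \frac{1}{-4} \left(161 + 6 \left(-7\right) \frac{1}{-4}\right) + 28838 = 2 \cdot 6 \left(-7\right) \left(- \frac{1}{4}\right) \left(161 + 6 \left(-7\right) \left(- \frac{1}{4}\right)\right) + 28838 = 2 \cdot \frac{21}{2} \left(161 + \frac{21}{2}\right) + 28838 = 2 \cdot \frac{21}{2} \cdot \frac{343}{2} + 28838 = \frac{7203}{2} + 28838 = \frac{64879}{2}$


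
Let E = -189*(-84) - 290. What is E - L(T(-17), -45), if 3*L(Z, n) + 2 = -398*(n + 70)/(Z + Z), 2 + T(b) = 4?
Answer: 98495/6 ≈ 16416.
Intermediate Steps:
T(b) = 2 (T(b) = -2 + 4 = 2)
L(Z, n) = -⅔ - 199*(70 + n)/(3*Z) (L(Z, n) = -⅔ + (-398*(n + 70)/(Z + Z))/3 = -⅔ + (-398*(70 + n)/(2*Z))/3 = -⅔ + (-199*(70 + n)/Z)/3 = -⅔ - 199*(70 + n)/(3*Z))
E = 15586 (E = 15876 - 290 = 15586)
E - L(T(-17), -45) = 15586 - (-13930 - 199*(-45) - 2*2)/(3*2) = 15586 - (-13930 + 8955 - 4)/(3*2) = 15586 - (-4979)/(3*2) = 15586 - 1*(-4979/6) = 15586 + 4979/6 = 98495/6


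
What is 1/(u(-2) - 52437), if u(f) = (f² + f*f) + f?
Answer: -1/52431 ≈ -1.9073e-5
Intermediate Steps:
u(f) = f + 2*f² (u(f) = (f² + f²) + f = 2*f² + f = f + 2*f²)
1/(u(-2) - 52437) = 1/(-2*(1 + 2*(-2)) - 52437) = 1/(-2*(1 - 4) - 52437) = 1/(-2*(-3) - 52437) = 1/(6 - 52437) = 1/(-52431) = -1/52431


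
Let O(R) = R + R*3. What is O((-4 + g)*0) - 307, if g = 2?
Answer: -307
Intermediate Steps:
O(R) = 4*R (O(R) = R + 3*R = 4*R)
O((-4 + g)*0) - 307 = 4*((-4 + 2)*0) - 307 = 4*(-2*0) - 307 = 4*0 - 307 = 0 - 307 = -307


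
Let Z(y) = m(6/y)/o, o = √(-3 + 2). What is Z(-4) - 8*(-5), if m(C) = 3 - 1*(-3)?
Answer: 40 - 6*I ≈ 40.0 - 6.0*I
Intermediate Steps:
m(C) = 6 (m(C) = 3 + 3 = 6)
o = I (o = √(-1) = I ≈ 1.0*I)
Z(y) = -6*I (Z(y) = 6/I = 6*(-I) = -6*I)
Z(-4) - 8*(-5) = -6*I - 8*(-5) = -6*I + 40 = 40 - 6*I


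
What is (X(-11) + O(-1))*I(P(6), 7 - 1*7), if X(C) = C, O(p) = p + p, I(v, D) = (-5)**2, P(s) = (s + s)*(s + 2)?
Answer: -325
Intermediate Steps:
P(s) = 2*s*(2 + s) (P(s) = (2*s)*(2 + s) = 2*s*(2 + s))
I(v, D) = 25
O(p) = 2*p
(X(-11) + O(-1))*I(P(6), 7 - 1*7) = (-11 + 2*(-1))*25 = (-11 - 2)*25 = -13*25 = -325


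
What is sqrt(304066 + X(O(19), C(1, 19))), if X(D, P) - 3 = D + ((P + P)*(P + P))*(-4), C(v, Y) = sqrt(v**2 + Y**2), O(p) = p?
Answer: 6*sqrt(8286) ≈ 546.17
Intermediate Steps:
C(v, Y) = sqrt(Y**2 + v**2)
X(D, P) = 3 + D - 16*P**2 (X(D, P) = 3 + (D + ((P + P)*(P + P))*(-4)) = 3 + (D + ((2*P)*(2*P))*(-4)) = 3 + (D + (4*P**2)*(-4)) = 3 + (D - 16*P**2) = 3 + D - 16*P**2)
sqrt(304066 + X(O(19), C(1, 19))) = sqrt(304066 + (3 + 19 - 16*(sqrt(19**2 + 1**2))**2)) = sqrt(304066 + (3 + 19 - 16*(sqrt(361 + 1))**2)) = sqrt(304066 + (3 + 19 - 16*(sqrt(362))**2)) = sqrt(304066 + (3 + 19 - 16*362)) = sqrt(304066 + (3 + 19 - 5792)) = sqrt(304066 - 5770) = sqrt(298296) = 6*sqrt(8286)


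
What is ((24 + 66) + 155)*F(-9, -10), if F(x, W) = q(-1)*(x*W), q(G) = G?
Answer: -22050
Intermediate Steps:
F(x, W) = -W*x (F(x, W) = -x*W = -W*x)
((24 + 66) + 155)*F(-9, -10) = ((24 + 66) + 155)*(-1*(-10)*(-9)) = (90 + 155)*(-90) = 245*(-90) = -22050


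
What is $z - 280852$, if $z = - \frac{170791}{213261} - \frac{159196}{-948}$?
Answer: $- \frac{4728871792364}{16847619} \approx -2.8069 \cdot 10^{5}$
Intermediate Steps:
$z = \frac{2815699024}{16847619}$ ($z = \left(-170791\right) \frac{1}{213261} - - \frac{39799}{237} = - \frac{170791}{213261} + \frac{39799}{237} = \frac{2815699024}{16847619} \approx 167.13$)
$z - 280852 = \frac{2815699024}{16847619} - 280852 = - \frac{4728871792364}{16847619}$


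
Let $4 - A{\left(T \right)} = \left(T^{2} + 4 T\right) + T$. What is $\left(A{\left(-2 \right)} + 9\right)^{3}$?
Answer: $6859$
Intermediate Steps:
$A{\left(T \right)} = 4 - T^{2} - 5 T$ ($A{\left(T \right)} = 4 - \left(\left(T^{2} + 4 T\right) + T\right) = 4 - \left(T^{2} + 5 T\right) = 4 - T^{2} - 5 T$)
$\left(A{\left(-2 \right)} + 9\right)^{3} = \left(\left(4 - \left(-2\right)^{2} - -10\right) + 9\right)^{3} = \left(\left(4 - 4 + 10\right) + 9\right)^{3} = \left(10 + 9\right)^{3} = 19^{3} = 6859$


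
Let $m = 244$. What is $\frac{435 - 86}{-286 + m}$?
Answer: $- \frac{349}{42} \approx -8.3095$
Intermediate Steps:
$\frac{435 - 86}{-286 + m} = \frac{435 - 86}{-286 + 244} = \frac{349}{-42} = 349 \left(- \frac{1}{42}\right) = - \frac{349}{42}$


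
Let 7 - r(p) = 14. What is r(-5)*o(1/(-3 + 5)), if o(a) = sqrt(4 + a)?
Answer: -21*sqrt(2)/2 ≈ -14.849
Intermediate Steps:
r(p) = -7 (r(p) = 7 - 1*14 = 7 - 14 = -7)
r(-5)*o(1/(-3 + 5)) = -7*sqrt(4 + 1/(-3 + 5)) = -7*sqrt(4 + 1/2) = -21*sqrt(2)/2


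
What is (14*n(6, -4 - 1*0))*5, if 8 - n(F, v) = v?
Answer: 840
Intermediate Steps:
n(F, v) = 8 - v
(14*n(6, -4 - 1*0))*5 = (14*(8 - (-4 - 1*0)))*5 = (14*(8 - (-4 + 0)))*5 = (14*(8 - 1*(-4)))*5 = (14*(8 + 4))*5 = (14*12)*5 = 168*5 = 840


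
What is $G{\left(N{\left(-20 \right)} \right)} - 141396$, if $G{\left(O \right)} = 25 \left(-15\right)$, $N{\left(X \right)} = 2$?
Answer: $-141771$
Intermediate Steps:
$G{\left(O \right)} = -375$
$G{\left(N{\left(-20 \right)} \right)} - 141396 = -375 - 141396 = -141771$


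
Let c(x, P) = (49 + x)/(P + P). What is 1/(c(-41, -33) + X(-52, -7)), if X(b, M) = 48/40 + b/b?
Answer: 165/343 ≈ 0.48105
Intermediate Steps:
X(b, M) = 11/5 (X(b, M) = 48*(1/40) + 1 = 6/5 + 1 = 11/5)
c(x, P) = (49 + x)/(2*P) (c(x, P) = (49 + x)/((2*P)) = (49 + x)*(1/(2*P)) = (49 + x)/(2*P))
1/(c(-41, -33) + X(-52, -7)) = 1/((1/2)*(49 - 41)/(-33) + 11/5) = 1/((1/2)*(-1/33)*8 + 11/5) = 1/(-4/33 + 11/5) = 1/(343/165) = 165/343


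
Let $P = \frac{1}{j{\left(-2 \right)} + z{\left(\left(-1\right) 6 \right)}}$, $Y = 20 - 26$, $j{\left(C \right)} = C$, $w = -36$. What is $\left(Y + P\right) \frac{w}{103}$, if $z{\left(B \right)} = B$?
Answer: $\frac{441}{206} \approx 2.1408$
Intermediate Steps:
$Y = -6$ ($Y = 20 - 26 = -6$)
$P = - \frac{1}{8}$ ($P = \frac{1}{-2 - 6} = \frac{1}{-8} = - \frac{1}{8} \approx -0.125$)
$\left(Y + P\right) \frac{w}{103} = \left(-6 - \frac{1}{8}\right) \left(- \frac{36}{103}\right) = - \frac{49 \left(\left(-36\right) \frac{1}{103}\right)}{8} = \left(- \frac{49}{8}\right) \left(- \frac{36}{103}\right) = \frac{441}{206}$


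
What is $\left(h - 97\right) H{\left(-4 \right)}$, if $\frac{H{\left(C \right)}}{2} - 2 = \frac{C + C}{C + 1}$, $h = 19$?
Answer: $-728$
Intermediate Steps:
$H{\left(C \right)} = 4 + \frac{4 C}{1 + C}$ ($H{\left(C \right)} = 4 + 2 \frac{C + C}{C + 1} = 4 + 2 \frac{2 C}{1 + C} = 4 + \frac{4 C}{1 + C}$)
$\left(h - 97\right) H{\left(-4 \right)} = \left(19 - 97\right) \frac{4 \left(1 + 2 \left(-4\right)\right)}{1 - 4} = - 78 \frac{4 \left(1 - 8\right)}{-3} = - 78 \cdot 4 \left(- \frac{1}{3}\right) \left(-7\right) = \left(-78\right) \frac{28}{3} = -728$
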